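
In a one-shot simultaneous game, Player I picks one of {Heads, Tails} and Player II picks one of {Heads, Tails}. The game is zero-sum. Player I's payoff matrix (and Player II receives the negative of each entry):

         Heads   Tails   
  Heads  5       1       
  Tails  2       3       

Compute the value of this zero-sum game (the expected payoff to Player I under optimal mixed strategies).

v = 13/5

For Player I to be willing to mix, Player I must be indifferent between Heads and Tails, which pins down Player II's mix.
  Player I's payoff from Heads: q·5 + (1−q)·1 = 4q + 1
  Player I's payoff from Tails: q·2 + (1−q)·3 = -q + 3
  4q + 1 = -q + 3  ⇒  5q = 2  ⇒  q = 2/5.
The value is Player I's expected payoff against this mix (using Heads): (2/5)·5 + (3/5)·1 = 13/5.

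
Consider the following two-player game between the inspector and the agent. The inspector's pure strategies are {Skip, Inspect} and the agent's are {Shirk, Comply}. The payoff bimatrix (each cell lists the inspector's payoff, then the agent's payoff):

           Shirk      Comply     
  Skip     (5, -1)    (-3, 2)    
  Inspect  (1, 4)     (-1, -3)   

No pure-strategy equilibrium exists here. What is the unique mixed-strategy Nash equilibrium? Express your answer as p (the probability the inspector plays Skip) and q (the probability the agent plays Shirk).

The agent's indifference between Shirk and Comply determines the inspector's mixing probability p:
  the agent's expected payoff from Shirk: p·(-1) + (1−p)·4 = -5p + 4
  the agent's expected payoff from Comply: p·2 + (1−p)·(-3) = 5p - 3
  -5p + 4 = 5p - 3  ⇒  -10p = -7  ⇒  p = 7/10.
The inspector's indifference between Skip and Inspect determines the agent's mixing probability q:
  the inspector's expected payoff from Skip: q·5 + (1−q)·(-3) = 8q - 3
  the inspector's expected payoff from Inspect: q·1 + (1−q)·(-1) = 2q - 1
  8q - 3 = 2q - 1  ⇒  6q = 2  ⇒  q = 1/3.

p = 7/10, q = 1/3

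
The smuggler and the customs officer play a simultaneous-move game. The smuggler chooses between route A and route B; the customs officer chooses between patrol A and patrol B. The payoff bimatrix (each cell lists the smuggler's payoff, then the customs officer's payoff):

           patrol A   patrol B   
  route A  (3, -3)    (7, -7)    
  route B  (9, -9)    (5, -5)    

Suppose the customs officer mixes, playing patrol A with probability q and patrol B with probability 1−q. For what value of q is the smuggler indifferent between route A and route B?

q = 1/4

In a mixed equilibrium the smuggler is indifferent between route A and route B; this condition fixes q.
  the smuggler's payoff from route A: q·3 + (1−q)·7 = -4q + 7
  the smuggler's payoff from route B: q·9 + (1−q)·5 = 4q + 5
  -4q + 7 = 4q + 5  ⇒  -8q = -2  ⇒  q = 1/4.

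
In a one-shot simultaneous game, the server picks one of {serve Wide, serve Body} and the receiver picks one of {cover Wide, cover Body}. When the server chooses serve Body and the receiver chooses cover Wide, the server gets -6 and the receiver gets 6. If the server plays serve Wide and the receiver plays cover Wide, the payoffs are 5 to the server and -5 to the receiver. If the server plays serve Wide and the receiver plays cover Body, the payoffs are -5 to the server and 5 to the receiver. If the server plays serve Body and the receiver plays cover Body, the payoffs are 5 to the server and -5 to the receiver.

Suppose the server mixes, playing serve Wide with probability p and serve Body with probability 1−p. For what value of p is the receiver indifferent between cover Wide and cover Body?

p = 11/21

In a mixed equilibrium the receiver is indifferent between cover Wide and cover Body; this condition fixes p.
  the receiver's expected payoff from cover Wide: p·(-5) + (1−p)·6 = -11p + 6
  the receiver's expected payoff from cover Body: p·5 + (1−p)·(-5) = 10p - 5
  -11p + 6 = 10p - 5  ⇒  -21p = -11  ⇒  p = 11/21.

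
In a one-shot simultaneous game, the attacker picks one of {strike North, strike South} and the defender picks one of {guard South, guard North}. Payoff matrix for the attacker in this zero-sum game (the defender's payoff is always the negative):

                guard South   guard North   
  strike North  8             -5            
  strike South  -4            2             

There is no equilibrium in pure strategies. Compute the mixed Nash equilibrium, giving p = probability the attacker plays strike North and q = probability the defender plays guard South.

p = 6/19, q = 7/19

For the defender to be willing to mix, the defender must be indifferent between guard South and guard North, which pins down the attacker's mix.
  the defender's expected payoff from guard South: p·(-8) + (1−p)·4 = -12p + 4
  the defender's expected payoff from guard North: p·5 + (1−p)·(-2) = 7p - 2
  -12p + 4 = 7p - 2  ⇒  -19p = -6  ⇒  p = 6/19.
The attacker's indifference between strike North and strike South determines the defender's mixing probability q:
  the attacker's payoff from strike North: q·8 + (1−q)·(-5) = 13q - 5
  the attacker's payoff from strike South: q·(-4) + (1−q)·2 = -6q + 2
  13q - 5 = -6q + 2  ⇒  19q = 7  ⇒  q = 7/19.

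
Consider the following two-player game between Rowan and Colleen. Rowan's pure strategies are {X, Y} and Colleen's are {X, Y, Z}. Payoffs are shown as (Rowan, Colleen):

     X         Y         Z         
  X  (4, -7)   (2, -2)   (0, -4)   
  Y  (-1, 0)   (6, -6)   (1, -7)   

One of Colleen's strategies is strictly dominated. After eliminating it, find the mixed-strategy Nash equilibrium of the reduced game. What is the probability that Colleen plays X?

q = 4/9

Colleen's strategy Z is strictly dominated by Y: -2 > -4 and -6 > -7. Eliminate Z.
Rowan's indifference between X and Y determines Colleen's mixing probability q:
  Rowan's payoff from X: q·4 + (1−q)·2 = 2q + 2
  Rowan's payoff from Y: q·(-1) + (1−q)·6 = -7q + 6
  2q + 2 = -7q + 6  ⇒  9q = 4  ⇒  q = 4/9.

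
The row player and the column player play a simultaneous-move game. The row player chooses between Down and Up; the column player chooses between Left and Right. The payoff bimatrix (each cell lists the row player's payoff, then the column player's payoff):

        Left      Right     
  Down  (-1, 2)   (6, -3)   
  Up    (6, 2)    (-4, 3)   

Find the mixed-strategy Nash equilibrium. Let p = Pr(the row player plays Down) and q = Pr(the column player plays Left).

The column player's indifference between Left and Right determines the row player's mixing probability p:
  the column player's expected payoff from Left: p·2 + (1−p)·2 = 2
  the column player's expected payoff from Right: p·(-3) + (1−p)·3 = -6p + 3
  2 = -6p + 3  ⇒  6p = 1  ⇒  p = 1/6.
The column player's mix must leave the row player indifferent between Down and Up.
  the row player's expected payoff from Down: q·(-1) + (1−q)·6 = -7q + 6
  the row player's expected payoff from Up: q·6 + (1−q)·(-4) = 10q - 4
  -7q + 6 = 10q - 4  ⇒  -17q = -10  ⇒  q = 10/17.

p = 1/6, q = 10/17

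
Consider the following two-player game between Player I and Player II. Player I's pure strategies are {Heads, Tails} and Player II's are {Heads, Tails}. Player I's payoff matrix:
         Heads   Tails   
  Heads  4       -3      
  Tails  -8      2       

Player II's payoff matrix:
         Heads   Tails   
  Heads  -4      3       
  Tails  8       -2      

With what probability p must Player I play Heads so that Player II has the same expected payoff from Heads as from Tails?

p = 10/17

Player II's indifference between Heads and Tails determines Player I's mixing probability p:
  Player II's expected payoff from Heads: p·(-4) + (1−p)·8 = -12p + 8
  Player II's expected payoff from Tails: p·3 + (1−p)·(-2) = 5p - 2
  -12p + 8 = 5p - 2  ⇒  -17p = -10  ⇒  p = 10/17.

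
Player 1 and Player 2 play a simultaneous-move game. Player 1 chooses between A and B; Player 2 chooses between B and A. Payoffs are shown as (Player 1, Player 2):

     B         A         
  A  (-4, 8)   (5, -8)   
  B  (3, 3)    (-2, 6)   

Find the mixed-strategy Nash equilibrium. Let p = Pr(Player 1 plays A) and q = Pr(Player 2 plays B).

For Player 2 to be willing to mix, Player 2 must be indifferent between B and A, which pins down Player 1's mix.
  Player 2's payoff to B: p·8 + (1−p)·3 = 5p + 3
  Player 2's payoff to A: p·(-8) + (1−p)·6 = -14p + 6
  5p + 3 = -14p + 6  ⇒  19p = 3  ⇒  p = 3/19.
Set Player 1's expected payoff from A equal to that from B:
  Player 1's payoff from A: q·(-4) + (1−q)·5 = -9q + 5
  Player 1's payoff from B: q·3 + (1−q)·(-2) = 5q - 2
  -9q + 5 = 5q - 2  ⇒  -14q = -7  ⇒  q = 1/2.

p = 3/19, q = 1/2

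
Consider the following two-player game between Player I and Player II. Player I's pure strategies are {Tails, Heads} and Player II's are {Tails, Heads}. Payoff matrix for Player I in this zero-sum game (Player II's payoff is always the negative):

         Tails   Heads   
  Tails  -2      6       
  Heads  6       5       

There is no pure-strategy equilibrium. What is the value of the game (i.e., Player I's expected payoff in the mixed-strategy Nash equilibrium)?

v = 46/9

For Player I to be willing to mix, Player I must be indifferent between Tails and Heads, which pins down Player II's mix.
  Player I's payoff from Tails: q·(-2) + (1−q)·6 = -8q + 6
  Player I's payoff from Heads: q·6 + (1−q)·5 = q + 5
  -8q + 6 = q + 5  ⇒  -9q = -1  ⇒  q = 1/9.
The value is Player I's expected payoff against this mix (using Tails): (1/9)·(-2) + (8/9)·6 = 46/9.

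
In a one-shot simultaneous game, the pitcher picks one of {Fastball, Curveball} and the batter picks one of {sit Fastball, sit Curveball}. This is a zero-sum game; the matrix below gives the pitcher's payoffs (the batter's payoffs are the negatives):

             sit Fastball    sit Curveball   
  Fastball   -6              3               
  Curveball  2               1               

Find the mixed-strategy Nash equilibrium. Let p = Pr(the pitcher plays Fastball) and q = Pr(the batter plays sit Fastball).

For the batter to be willing to mix, the batter must be indifferent between sit Fastball and sit Curveball, which pins down the pitcher's mix.
  the batter's payoff to sit Fastball: p·6 + (1−p)·(-2) = 8p - 2
  the batter's payoff to sit Curveball: p·(-3) + (1−p)·(-1) = -2p - 1
  8p - 2 = -2p - 1  ⇒  10p = 1  ⇒  p = 1/10.
In a mixed equilibrium the pitcher is indifferent between Fastball and Curveball; this condition fixes q.
  the pitcher's payoff to Fastball: q·(-6) + (1−q)·3 = -9q + 3
  the pitcher's payoff to Curveball: q·2 + (1−q)·1 = q + 1
  -9q + 3 = q + 1  ⇒  -10q = -2  ⇒  q = 1/5.

p = 1/10, q = 1/5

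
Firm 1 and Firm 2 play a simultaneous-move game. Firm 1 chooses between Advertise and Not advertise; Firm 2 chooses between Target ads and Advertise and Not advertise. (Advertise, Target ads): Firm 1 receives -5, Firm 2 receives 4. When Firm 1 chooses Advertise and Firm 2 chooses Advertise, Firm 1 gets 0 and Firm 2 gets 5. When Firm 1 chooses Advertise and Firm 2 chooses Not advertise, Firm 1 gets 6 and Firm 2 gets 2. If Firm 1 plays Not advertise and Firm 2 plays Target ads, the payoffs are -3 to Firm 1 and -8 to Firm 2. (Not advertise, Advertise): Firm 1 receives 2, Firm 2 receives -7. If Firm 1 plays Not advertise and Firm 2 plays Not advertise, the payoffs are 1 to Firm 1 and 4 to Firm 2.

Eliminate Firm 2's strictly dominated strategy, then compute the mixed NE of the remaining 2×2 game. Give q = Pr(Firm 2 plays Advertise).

q = 5/7

Firm 2's strategy Target ads is strictly dominated by Advertise: 5 > 4 and -7 > -8. Eliminate Target ads.
In a mixed equilibrium Firm 1 is indifferent between Advertise and Not advertise; this condition fixes q.
  Firm 1's payoff from Advertise: q·0 + (1−q)·6 = -6q + 6
  Firm 1's payoff from Not advertise: q·2 + (1−q)·1 = q + 1
  -6q + 6 = q + 1  ⇒  -7q = -5  ⇒  q = 5/7.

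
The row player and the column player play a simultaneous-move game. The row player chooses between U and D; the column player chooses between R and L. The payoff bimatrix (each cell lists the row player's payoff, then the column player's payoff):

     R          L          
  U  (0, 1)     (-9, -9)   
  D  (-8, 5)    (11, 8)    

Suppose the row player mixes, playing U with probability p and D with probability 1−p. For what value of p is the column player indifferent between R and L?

p = 3/13

Set the column player's expected payoff from R equal to that from L:
  the column player's payoff to R: p·1 + (1−p)·5 = -4p + 5
  the column player's payoff to L: p·(-9) + (1−p)·8 = -17p + 8
  -4p + 5 = -17p + 8  ⇒  13p = 3  ⇒  p = 3/13.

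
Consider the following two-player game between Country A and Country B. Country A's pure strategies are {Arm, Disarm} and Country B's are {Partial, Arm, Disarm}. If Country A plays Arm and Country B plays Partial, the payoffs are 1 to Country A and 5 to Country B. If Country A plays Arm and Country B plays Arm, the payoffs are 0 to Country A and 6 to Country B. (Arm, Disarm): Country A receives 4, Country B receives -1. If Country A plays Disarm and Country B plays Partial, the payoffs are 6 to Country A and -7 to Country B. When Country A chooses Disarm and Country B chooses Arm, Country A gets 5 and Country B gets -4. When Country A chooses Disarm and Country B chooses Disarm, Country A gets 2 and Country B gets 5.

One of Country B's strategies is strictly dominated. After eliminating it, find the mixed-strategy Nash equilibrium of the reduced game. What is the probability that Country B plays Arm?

q = 2/7

Country B's strategy Partial is strictly dominated by Arm: 6 > 5 and -4 > -7. Eliminate Partial.
Set Country A's expected payoff from Arm equal to that from Disarm:
  Country A's payoff to Arm: q·0 + (1−q)·4 = -4q + 4
  Country A's payoff to Disarm: q·5 + (1−q)·2 = 3q + 2
  -4q + 4 = 3q + 2  ⇒  -7q = -2  ⇒  q = 2/7.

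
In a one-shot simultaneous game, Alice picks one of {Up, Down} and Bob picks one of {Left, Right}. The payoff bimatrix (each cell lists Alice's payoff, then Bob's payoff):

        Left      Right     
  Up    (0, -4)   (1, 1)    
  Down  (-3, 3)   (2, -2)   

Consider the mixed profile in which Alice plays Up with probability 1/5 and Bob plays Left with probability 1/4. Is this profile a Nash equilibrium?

No

Given Alice's mix p = 1/5, Bob's payoff from Left is 8/5 but from Right is -7/5. Bob strictly prefers Left, so Bob would not mix.
So the proposed profile is not a Nash equilibrium.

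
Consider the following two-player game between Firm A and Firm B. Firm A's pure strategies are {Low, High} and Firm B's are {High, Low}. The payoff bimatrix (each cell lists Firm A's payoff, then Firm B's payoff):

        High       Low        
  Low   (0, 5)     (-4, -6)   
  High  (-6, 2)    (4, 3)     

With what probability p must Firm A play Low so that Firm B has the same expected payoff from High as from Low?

Firm B's indifference between High and Low determines Firm A's mixing probability p:
  Firm B's payoff to High: p·5 + (1−p)·2 = 3p + 2
  Firm B's payoff to Low: p·(-6) + (1−p)·3 = -9p + 3
  3p + 2 = -9p + 3  ⇒  12p = 1  ⇒  p = 1/12.

p = 1/12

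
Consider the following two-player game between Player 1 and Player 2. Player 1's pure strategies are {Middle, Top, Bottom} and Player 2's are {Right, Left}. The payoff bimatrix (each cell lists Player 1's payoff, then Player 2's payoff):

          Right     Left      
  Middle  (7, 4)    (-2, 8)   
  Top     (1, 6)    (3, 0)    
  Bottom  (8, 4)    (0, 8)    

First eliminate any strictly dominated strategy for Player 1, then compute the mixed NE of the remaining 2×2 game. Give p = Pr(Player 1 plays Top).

p = 2/5

Player 1's strategy Middle is strictly dominated by Bottom: 8 > 7 and 0 > -2. Eliminate Middle.
Player 2's indifference between Right and Left determines Player 1's mixing probability p:
  Player 2's payoff from Right: p·6 + (1−p)·4 = 2p + 4
  Player 2's payoff from Left: p·0 + (1−p)·8 = -8p + 8
  2p + 4 = -8p + 8  ⇒  10p = 4  ⇒  p = 2/5.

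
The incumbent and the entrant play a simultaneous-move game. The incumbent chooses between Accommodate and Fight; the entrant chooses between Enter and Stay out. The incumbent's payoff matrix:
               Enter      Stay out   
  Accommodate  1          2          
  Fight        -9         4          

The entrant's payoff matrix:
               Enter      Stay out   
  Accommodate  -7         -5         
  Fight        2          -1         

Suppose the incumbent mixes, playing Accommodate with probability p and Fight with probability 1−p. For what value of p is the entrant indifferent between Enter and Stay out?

Set the entrant's expected payoff from Enter equal to that from Stay out:
  the entrant's expected payoff from Enter: p·(-7) + (1−p)·2 = -9p + 2
  the entrant's expected payoff from Stay out: p·(-5) + (1−p)·(-1) = -4p - 1
  -9p + 2 = -4p - 1  ⇒  -5p = -3  ⇒  p = 3/5.

p = 3/5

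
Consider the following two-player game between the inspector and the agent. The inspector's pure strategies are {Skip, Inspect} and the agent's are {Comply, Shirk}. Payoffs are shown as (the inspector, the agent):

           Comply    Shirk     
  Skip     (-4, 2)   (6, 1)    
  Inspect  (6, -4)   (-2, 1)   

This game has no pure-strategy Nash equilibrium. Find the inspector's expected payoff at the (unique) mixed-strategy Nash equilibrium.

14/9

In a mixed equilibrium the inspector is indifferent between Skip and Inspect; this condition fixes q.
  the inspector's payoff from Skip: q·(-4) + (1−q)·6 = -10q + 6
  the inspector's payoff from Inspect: q·6 + (1−q)·(-2) = 8q - 2
  -10q + 6 = 8q - 2  ⇒  -18q = -8  ⇒  q = 4/9.
At equilibrium the inspector is indifferent across rows, so the inspector's payoff equals the payoff from Skip: (4/9)·(-4) + (5/9)·6 = 14/9.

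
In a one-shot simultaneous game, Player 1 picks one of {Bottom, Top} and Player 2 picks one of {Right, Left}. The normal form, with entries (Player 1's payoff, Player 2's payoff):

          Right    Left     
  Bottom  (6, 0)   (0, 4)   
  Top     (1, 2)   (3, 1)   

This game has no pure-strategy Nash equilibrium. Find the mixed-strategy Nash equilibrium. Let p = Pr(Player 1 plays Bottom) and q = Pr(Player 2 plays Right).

p = 1/5, q = 3/8

For Player 2 to be willing to mix, Player 2 must be indifferent between Right and Left, which pins down Player 1's mix.
  Player 2's payoff to Right: p·0 + (1−p)·2 = -2p + 2
  Player 2's payoff to Left: p·4 + (1−p)·1 = 3p + 1
  -2p + 2 = 3p + 1  ⇒  -5p = -1  ⇒  p = 1/5.
Set Player 1's expected payoff from Bottom equal to that from Top:
  Player 1's expected payoff from Bottom: q·6 + (1−q)·0 = 6q
  Player 1's expected payoff from Top: q·1 + (1−q)·3 = -2q + 3
  6q = -2q + 3  ⇒  8q = 3  ⇒  q = 3/8.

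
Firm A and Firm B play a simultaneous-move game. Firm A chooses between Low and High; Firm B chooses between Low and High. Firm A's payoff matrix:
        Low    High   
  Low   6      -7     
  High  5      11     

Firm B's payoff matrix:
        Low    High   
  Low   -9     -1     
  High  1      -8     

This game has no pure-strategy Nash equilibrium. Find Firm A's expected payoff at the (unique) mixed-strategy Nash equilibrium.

Set Firm A's expected payoff from Low equal to that from High:
  Firm A's payoff from Low: q·6 + (1−q)·(-7) = 13q - 7
  Firm A's payoff from High: q·5 + (1−q)·11 = -6q + 11
  13q - 7 = -6q + 11  ⇒  19q = 18  ⇒  q = 18/19.
At equilibrium Firm A is indifferent across rows, so Firm A's payoff equals the payoff from Low: (18/19)·6 + (1/19)·(-7) = 101/19.

101/19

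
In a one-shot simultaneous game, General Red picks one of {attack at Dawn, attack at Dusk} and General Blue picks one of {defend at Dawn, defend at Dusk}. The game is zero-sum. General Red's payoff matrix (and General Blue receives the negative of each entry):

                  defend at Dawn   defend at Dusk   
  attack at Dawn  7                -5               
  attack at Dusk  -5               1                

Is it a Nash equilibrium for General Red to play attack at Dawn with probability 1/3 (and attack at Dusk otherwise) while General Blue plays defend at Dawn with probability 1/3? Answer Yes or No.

Check General Blue's indifference given General Red's mix p = 1/3:
  payoff from defend at Dawn = 1; payoff from defend at Dusk = 1 — equal.
Check General Red's indifference given General Blue's mix q = 1/3:
  payoff from attack at Dawn = -1; payoff from attack at Dusk = -1 — equal.
Both players are indifferent, so neither can profitably deviate.

Yes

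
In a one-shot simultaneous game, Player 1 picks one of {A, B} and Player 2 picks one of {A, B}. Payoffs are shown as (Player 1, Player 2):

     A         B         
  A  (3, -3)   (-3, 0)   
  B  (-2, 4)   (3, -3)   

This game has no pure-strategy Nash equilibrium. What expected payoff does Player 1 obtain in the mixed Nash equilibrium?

3/11

Player 1's indifference between A and B determines Player 2's mixing probability q:
  Player 1's expected payoff from A: q·3 + (1−q)·(-3) = 6q - 3
  Player 1's expected payoff from B: q·(-2) + (1−q)·3 = -5q + 3
  6q - 3 = -5q + 3  ⇒  11q = 6  ⇒  q = 6/11.
At equilibrium Player 1 is indifferent across rows, so Player 1's payoff equals the payoff from A: (6/11)·3 + (5/11)·(-3) = 3/11.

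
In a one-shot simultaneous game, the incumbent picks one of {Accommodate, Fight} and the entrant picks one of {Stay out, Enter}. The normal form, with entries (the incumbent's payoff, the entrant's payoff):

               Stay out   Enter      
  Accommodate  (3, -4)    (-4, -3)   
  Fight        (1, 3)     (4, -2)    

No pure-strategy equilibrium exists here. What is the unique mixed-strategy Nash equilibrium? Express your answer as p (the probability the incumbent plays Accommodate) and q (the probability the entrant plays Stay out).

p = 5/6, q = 4/5

Set the entrant's expected payoff from Stay out equal to that from Enter:
  the entrant's payoff to Stay out: p·(-4) + (1−p)·3 = -7p + 3
  the entrant's payoff to Enter: p·(-3) + (1−p)·(-2) = -p - 2
  -7p + 3 = -p - 2  ⇒  -6p = -5  ⇒  p = 5/6.
Set the incumbent's expected payoff from Accommodate equal to that from Fight:
  the incumbent's payoff to Accommodate: q·3 + (1−q)·(-4) = 7q - 4
  the incumbent's payoff to Fight: q·1 + (1−q)·4 = -3q + 4
  7q - 4 = -3q + 4  ⇒  10q = 8  ⇒  q = 4/5.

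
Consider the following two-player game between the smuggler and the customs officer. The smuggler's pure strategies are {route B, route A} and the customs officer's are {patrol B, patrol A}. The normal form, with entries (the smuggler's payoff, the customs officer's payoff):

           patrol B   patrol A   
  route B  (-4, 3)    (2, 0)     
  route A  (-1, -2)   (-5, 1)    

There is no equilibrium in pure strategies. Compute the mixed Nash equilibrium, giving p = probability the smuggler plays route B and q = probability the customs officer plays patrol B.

The smuggler's mix must leave the customs officer indifferent between patrol B and patrol A.
  the customs officer's payoff from patrol B: p·3 + (1−p)·(-2) = 5p - 2
  the customs officer's payoff from patrol A: p·0 + (1−p)·1 = -p + 1
  5p - 2 = -p + 1  ⇒  6p = 3  ⇒  p = 1/2.
The customs officer's mix must leave the smuggler indifferent between route B and route A.
  the smuggler's payoff to route B: q·(-4) + (1−q)·2 = -6q + 2
  the smuggler's payoff to route A: q·(-1) + (1−q)·(-5) = 4q - 5
  -6q + 2 = 4q - 5  ⇒  -10q = -7  ⇒  q = 7/10.

p = 1/2, q = 7/10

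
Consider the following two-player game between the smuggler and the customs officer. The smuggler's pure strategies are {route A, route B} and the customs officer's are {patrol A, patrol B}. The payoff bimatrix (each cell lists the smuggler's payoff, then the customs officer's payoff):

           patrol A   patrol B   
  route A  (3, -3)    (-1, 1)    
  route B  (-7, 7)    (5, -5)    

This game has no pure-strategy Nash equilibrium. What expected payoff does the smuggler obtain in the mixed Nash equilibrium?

The smuggler's indifference between route A and route B determines the customs officer's mixing probability q:
  the smuggler's expected payoff from route A: q·3 + (1−q)·(-1) = 4q - 1
  the smuggler's expected payoff from route B: q·(-7) + (1−q)·5 = -12q + 5
  4q - 1 = -12q + 5  ⇒  16q = 6  ⇒  q = 3/8.
At equilibrium the smuggler is indifferent across rows, so the smuggler's payoff equals the payoff from route A: (3/8)·3 + (5/8)·(-1) = 1/2.

1/2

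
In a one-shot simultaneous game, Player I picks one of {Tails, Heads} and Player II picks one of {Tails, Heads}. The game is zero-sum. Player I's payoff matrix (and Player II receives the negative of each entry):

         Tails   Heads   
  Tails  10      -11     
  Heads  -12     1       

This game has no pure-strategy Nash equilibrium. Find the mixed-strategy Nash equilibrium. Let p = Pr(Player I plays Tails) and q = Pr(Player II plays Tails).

Set Player II's expected payoff from Tails equal to that from Heads:
  Player II's payoff to Tails: p·(-10) + (1−p)·12 = -22p + 12
  Player II's payoff to Heads: p·11 + (1−p)·(-1) = 12p - 1
  -22p + 12 = 12p - 1  ⇒  -34p = -13  ⇒  p = 13/34.
Player II's mix must leave Player I indifferent between Tails and Heads.
  Player I's expected payoff from Tails: q·10 + (1−q)·(-11) = 21q - 11
  Player I's expected payoff from Heads: q·(-12) + (1−q)·1 = -13q + 1
  21q - 11 = -13q + 1  ⇒  34q = 12  ⇒  q = 6/17.

p = 13/34, q = 6/17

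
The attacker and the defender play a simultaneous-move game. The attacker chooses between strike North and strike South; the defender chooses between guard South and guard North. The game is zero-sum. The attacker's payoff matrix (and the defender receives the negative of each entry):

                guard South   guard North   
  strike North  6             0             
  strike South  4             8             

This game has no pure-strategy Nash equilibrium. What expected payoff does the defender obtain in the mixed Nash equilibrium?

-24/5

The attacker's mix must leave the defender indifferent between guard South and guard North.
  the defender's payoff to guard South: p·(-6) + (1−p)·(-4) = -2p - 4
  the defender's payoff to guard North: p·0 + (1−p)·(-8) = 8p - 8
  -2p - 4 = 8p - 8  ⇒  -10p = -4  ⇒  p = 2/5.
At equilibrium the defender is indifferent across columns, so the defender's payoff equals the payoff from guard South: (2/5)·(-6) + (3/5)·(-4) = -24/5.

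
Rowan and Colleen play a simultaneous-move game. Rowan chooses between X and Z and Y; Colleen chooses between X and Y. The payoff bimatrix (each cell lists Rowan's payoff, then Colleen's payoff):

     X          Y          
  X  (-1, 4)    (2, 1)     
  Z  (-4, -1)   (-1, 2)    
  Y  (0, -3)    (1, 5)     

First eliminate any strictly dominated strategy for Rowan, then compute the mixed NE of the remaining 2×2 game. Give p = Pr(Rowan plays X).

p = 8/11

Rowan's strategy Z is strictly dominated by X: -1 > -4 and 2 > -1. Eliminate Z.
In a mixed equilibrium Colleen is indifferent between X and Y; this condition fixes p.
  Colleen's payoff to X: p·4 + (1−p)·(-3) = 7p - 3
  Colleen's payoff to Y: p·1 + (1−p)·5 = -4p + 5
  7p - 3 = -4p + 5  ⇒  11p = 8  ⇒  p = 8/11.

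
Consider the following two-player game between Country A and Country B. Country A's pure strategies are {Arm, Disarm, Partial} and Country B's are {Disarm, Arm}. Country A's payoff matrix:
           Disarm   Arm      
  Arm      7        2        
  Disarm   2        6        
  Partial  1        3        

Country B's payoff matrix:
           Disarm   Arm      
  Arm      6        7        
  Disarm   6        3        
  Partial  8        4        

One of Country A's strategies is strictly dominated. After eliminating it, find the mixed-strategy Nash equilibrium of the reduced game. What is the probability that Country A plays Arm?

p = 3/4

Country A's strategy Partial is strictly dominated by Disarm: 2 > 1 and 6 > 3. Eliminate Partial.
Set Country B's expected payoff from Disarm equal to that from Arm:
  Country B's payoff to Disarm: p·6 + (1−p)·6 = 6
  Country B's payoff to Arm: p·7 + (1−p)·3 = 4p + 3
  6 = 4p + 3  ⇒  -4p = -3  ⇒  p = 3/4.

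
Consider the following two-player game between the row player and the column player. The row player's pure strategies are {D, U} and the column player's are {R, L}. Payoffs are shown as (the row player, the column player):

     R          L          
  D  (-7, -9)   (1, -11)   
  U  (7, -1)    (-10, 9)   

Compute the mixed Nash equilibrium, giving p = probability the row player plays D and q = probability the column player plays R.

The row player's mix must leave the column player indifferent between R and L.
  the column player's payoff to R: p·(-9) + (1−p)·(-1) = -8p - 1
  the column player's payoff to L: p·(-11) + (1−p)·9 = -20p + 9
  -8p - 1 = -20p + 9  ⇒  12p = 10  ⇒  p = 5/6.
The column player's mix must leave the row player indifferent between D and U.
  the row player's payoff from D: q·(-7) + (1−q)·1 = -8q + 1
  the row player's payoff from U: q·7 + (1−q)·(-10) = 17q - 10
  -8q + 1 = 17q - 10  ⇒  -25q = -11  ⇒  q = 11/25.

p = 5/6, q = 11/25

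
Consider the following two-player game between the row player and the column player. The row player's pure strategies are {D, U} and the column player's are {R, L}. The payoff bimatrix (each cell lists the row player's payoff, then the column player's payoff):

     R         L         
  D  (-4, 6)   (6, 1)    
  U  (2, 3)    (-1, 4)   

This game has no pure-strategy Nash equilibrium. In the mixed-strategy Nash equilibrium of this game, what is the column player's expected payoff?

Set the column player's expected payoff from R equal to that from L:
  the column player's payoff to R: p·6 + (1−p)·3 = 3p + 3
  the column player's payoff to L: p·1 + (1−p)·4 = -3p + 4
  3p + 3 = -3p + 4  ⇒  6p = 1  ⇒  p = 1/6.
At equilibrium the column player is indifferent across columns, so the column player's payoff equals the payoff from R: (1/6)·6 + (5/6)·3 = 7/2.

7/2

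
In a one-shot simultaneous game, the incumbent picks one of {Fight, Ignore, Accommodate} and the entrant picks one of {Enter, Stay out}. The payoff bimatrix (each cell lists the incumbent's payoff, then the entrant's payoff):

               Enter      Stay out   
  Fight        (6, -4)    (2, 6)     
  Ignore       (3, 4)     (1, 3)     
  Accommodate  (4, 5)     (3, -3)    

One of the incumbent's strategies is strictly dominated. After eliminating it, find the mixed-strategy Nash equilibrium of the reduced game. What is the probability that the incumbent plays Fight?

p = 4/9

The incumbent's strategy Ignore is strictly dominated by Fight: 6 > 3 and 2 > 1. Eliminate Ignore.
Set the entrant's expected payoff from Enter equal to that from Stay out:
  the entrant's payoff from Enter: p·(-4) + (1−p)·5 = -9p + 5
  the entrant's payoff from Stay out: p·6 + (1−p)·(-3) = 9p - 3
  -9p + 5 = 9p - 3  ⇒  -18p = -8  ⇒  p = 4/9.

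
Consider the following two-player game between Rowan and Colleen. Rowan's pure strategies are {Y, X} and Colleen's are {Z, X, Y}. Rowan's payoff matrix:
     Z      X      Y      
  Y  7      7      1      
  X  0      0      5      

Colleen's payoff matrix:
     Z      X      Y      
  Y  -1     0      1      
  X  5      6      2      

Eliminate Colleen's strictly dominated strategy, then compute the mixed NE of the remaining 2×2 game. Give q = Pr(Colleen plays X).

q = 4/11

Colleen's strategy Z is strictly dominated by X: 0 > -1 and 6 > 5. Eliminate Z.
Set Rowan's expected payoff from Y equal to that from X:
  Rowan's payoff from Y: q·7 + (1−q)·1 = 6q + 1
  Rowan's payoff from X: q·0 + (1−q)·5 = -5q + 5
  6q + 1 = -5q + 5  ⇒  11q = 4  ⇒  q = 4/11.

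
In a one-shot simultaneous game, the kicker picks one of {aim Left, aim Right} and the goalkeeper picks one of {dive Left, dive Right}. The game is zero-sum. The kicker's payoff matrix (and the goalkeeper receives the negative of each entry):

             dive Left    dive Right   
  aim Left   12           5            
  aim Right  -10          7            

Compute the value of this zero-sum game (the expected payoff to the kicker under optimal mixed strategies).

Set the kicker's expected payoff from aim Left equal to that from aim Right:
  the kicker's expected payoff from aim Left: q·12 + (1−q)·5 = 7q + 5
  the kicker's expected payoff from aim Right: q·(-10) + (1−q)·7 = -17q + 7
  7q + 5 = -17q + 7  ⇒  24q = 2  ⇒  q = 1/12.
The value is the kicker's expected payoff against this mix (using aim Left): (1/12)·12 + (11/12)·5 = 67/12.

v = 67/12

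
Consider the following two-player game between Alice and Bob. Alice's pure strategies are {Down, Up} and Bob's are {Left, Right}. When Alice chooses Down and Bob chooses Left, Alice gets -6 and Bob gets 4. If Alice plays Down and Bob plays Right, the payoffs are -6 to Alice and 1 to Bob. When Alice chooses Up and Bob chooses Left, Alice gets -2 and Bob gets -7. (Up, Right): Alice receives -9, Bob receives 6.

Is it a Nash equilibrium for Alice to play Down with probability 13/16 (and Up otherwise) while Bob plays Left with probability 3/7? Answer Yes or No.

Yes

Check Bob's indifference given Alice's mix p = 13/16:
  payoff from Left = 31/16; payoff from Right = 31/16 — equal.
Check Alice's indifference given Bob's mix q = 3/7:
  payoff from Down = -6; payoff from Up = -6 — equal.
Both players are indifferent, so neither can profitably deviate.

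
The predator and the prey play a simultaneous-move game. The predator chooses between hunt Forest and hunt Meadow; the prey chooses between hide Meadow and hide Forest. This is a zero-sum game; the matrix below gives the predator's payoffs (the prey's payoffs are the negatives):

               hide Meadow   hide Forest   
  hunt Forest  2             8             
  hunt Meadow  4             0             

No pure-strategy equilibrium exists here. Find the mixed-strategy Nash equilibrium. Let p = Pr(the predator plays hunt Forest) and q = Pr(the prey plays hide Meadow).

Set the prey's expected payoff from hide Meadow equal to that from hide Forest:
  the prey's expected payoff from hide Meadow: p·(-2) + (1−p)·(-4) = 2p - 4
  the prey's expected payoff from hide Forest: p·(-8) + (1−p)·0 = -8p
  2p - 4 = -8p  ⇒  10p = 4  ⇒  p = 2/5.
The prey's mix must leave the predator indifferent between hunt Forest and hunt Meadow.
  the predator's payoff to hunt Forest: q·2 + (1−q)·8 = -6q + 8
  the predator's payoff to hunt Meadow: q·4 + (1−q)·0 = 4q
  -6q + 8 = 4q  ⇒  -10q = -8  ⇒  q = 4/5.

p = 2/5, q = 4/5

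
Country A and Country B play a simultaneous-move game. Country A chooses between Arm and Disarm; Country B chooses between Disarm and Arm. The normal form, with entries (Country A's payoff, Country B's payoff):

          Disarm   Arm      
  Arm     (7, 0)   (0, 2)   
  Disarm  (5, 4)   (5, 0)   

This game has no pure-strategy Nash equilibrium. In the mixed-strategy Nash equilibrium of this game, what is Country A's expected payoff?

Set Country A's expected payoff from Arm equal to that from Disarm:
  Country A's payoff from Arm: q·7 + (1−q)·0 = 7q
  Country A's payoff from Disarm: q·5 + (1−q)·5 = 5
  7q = 5  ⇒  7q = 5  ⇒  q = 5/7.
At equilibrium Country A is indifferent across rows, so Country A's payoff equals the payoff from Arm: (5/7)·7 + (2/7)·0 = 5.

5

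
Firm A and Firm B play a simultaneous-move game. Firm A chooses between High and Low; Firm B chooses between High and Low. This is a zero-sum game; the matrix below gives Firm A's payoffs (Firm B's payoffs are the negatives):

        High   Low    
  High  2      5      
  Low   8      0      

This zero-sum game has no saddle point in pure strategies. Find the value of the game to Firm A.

v = 40/11

Set Firm A's expected payoff from High equal to that from Low:
  Firm A's expected payoff from High: q·2 + (1−q)·5 = -3q + 5
  Firm A's expected payoff from Low: q·8 + (1−q)·0 = 8q
  -3q + 5 = 8q  ⇒  -11q = -5  ⇒  q = 5/11.
The value is Firm A's expected payoff against this mix (using High): (5/11)·2 + (6/11)·5 = 40/11.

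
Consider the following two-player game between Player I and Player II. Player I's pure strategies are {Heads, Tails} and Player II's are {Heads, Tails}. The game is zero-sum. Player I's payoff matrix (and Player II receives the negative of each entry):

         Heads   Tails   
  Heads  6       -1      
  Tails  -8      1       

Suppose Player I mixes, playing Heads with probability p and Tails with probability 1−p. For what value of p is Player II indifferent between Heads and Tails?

Set Player II's expected payoff from Heads equal to that from Tails:
  Player II's payoff from Heads: p·(-6) + (1−p)·8 = -14p + 8
  Player II's payoff from Tails: p·1 + (1−p)·(-1) = 2p - 1
  -14p + 8 = 2p - 1  ⇒  -16p = -9  ⇒  p = 9/16.

p = 9/16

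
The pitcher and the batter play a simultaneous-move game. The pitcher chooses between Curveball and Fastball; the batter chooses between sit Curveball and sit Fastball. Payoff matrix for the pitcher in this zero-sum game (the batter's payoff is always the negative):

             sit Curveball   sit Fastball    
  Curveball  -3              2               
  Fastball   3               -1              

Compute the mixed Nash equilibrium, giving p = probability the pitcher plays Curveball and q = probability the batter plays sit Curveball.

p = 4/9, q = 1/3

The pitcher's mix must leave the batter indifferent between sit Curveball and sit Fastball.
  the batter's payoff from sit Curveball: p·3 + (1−p)·(-3) = 6p - 3
  the batter's payoff from sit Fastball: p·(-2) + (1−p)·1 = -3p + 1
  6p - 3 = -3p + 1  ⇒  9p = 4  ⇒  p = 4/9.
The pitcher's indifference between Curveball and Fastball determines the batter's mixing probability q:
  the pitcher's payoff from Curveball: q·(-3) + (1−q)·2 = -5q + 2
  the pitcher's payoff from Fastball: q·3 + (1−q)·(-1) = 4q - 1
  -5q + 2 = 4q - 1  ⇒  -9q = -3  ⇒  q = 1/3.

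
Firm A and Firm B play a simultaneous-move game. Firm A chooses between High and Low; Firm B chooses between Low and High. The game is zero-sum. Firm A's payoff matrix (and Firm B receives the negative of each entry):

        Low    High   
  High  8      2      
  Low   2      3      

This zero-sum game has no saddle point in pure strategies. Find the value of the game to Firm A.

v = 20/7

Firm B's mix must leave Firm A indifferent between High and Low.
  Firm A's expected payoff from High: q·8 + (1−q)·2 = 6q + 2
  Firm A's expected payoff from Low: q·2 + (1−q)·3 = -q + 3
  6q + 2 = -q + 3  ⇒  7q = 1  ⇒  q = 1/7.
The value is Firm A's expected payoff against this mix (using High): (1/7)·8 + (6/7)·2 = 20/7.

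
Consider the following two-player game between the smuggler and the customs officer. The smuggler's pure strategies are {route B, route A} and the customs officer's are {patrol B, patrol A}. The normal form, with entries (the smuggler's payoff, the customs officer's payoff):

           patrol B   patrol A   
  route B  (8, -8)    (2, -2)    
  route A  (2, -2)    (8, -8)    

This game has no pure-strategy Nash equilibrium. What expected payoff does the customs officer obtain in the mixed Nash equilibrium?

-5

Set the customs officer's expected payoff from patrol B equal to that from patrol A:
  the customs officer's expected payoff from patrol B: p·(-8) + (1−p)·(-2) = -6p - 2
  the customs officer's expected payoff from patrol A: p·(-2) + (1−p)·(-8) = 6p - 8
  -6p - 2 = 6p - 8  ⇒  -12p = -6  ⇒  p = 1/2.
At equilibrium the customs officer is indifferent across columns, so the customs officer's payoff equals the payoff from patrol B: (1/2)·(-8) + (1/2)·(-2) = -5.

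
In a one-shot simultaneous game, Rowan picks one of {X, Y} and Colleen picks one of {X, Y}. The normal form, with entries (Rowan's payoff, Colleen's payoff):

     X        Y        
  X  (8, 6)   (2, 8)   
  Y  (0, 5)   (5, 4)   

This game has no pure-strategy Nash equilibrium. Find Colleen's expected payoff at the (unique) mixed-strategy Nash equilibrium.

16/3

Set Colleen's expected payoff from X equal to that from Y:
  Colleen's payoff from X: p·6 + (1−p)·5 = p + 5
  Colleen's payoff from Y: p·8 + (1−p)·4 = 4p + 4
  p + 5 = 4p + 4  ⇒  -3p = -1  ⇒  p = 1/3.
At equilibrium Colleen is indifferent across columns, so Colleen's payoff equals the payoff from X: (1/3)·6 + (2/3)·5 = 16/3.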